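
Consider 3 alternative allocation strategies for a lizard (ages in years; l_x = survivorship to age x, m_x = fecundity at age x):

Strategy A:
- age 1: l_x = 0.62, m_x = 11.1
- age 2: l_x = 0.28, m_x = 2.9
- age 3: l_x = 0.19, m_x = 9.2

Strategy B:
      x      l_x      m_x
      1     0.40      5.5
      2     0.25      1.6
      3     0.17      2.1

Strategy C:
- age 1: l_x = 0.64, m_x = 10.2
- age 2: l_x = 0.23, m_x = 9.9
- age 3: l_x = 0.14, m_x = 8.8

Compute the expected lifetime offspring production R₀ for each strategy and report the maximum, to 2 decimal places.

Strategy A: R₀ = 0.62×11.1 + 0.28×2.9 + 0.19×9.2 = 9.4420
Strategy B: R₀ = 0.40×5.5 + 0.25×1.6 + 0.17×2.1 = 2.9570
Strategy C: R₀ = 0.64×10.2 + 0.23×9.9 + 0.14×8.8 = 10.0370
Highest R₀: strategy C with 10.0370.

10.04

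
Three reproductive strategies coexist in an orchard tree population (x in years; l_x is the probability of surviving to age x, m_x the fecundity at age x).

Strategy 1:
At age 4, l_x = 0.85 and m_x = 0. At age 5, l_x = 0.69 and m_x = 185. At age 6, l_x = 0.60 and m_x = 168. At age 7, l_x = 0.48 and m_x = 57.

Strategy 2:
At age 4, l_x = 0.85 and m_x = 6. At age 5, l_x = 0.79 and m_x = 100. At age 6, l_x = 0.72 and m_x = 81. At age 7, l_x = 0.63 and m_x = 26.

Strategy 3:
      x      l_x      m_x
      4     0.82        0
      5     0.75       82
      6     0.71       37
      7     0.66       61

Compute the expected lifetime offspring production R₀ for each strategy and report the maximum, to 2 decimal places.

Strategy 1: R₀ = 0.85×0 + 0.69×185 + 0.60×168 + 0.48×57 = 255.8100
Strategy 2: R₀ = 0.85×6 + 0.79×100 + 0.72×81 + 0.63×26 = 158.8000
Strategy 3: R₀ = 0.82×0 + 0.75×82 + 0.71×37 + 0.66×61 = 128.0300
Highest R₀: strategy 1 with 255.8100.

255.81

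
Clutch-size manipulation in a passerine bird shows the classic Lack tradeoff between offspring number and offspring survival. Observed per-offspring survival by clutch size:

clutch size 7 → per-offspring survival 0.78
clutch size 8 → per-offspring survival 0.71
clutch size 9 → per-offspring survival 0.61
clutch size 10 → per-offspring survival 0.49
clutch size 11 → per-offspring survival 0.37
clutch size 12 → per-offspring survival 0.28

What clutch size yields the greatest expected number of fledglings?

Expected fledglings = c × s(c):
  c=7: 7 × 0.78 = 5.460
  c=8: 8 × 0.71 = 5.680
  c=9: 9 × 0.61 = 5.490
  c=10: 10 × 0.49 = 4.900
  c=11: 11 × 0.37 = 4.070
  c=12: 12 × 0.28 = 3.360
Maximum at c = 8 (5.680 fledglings).

8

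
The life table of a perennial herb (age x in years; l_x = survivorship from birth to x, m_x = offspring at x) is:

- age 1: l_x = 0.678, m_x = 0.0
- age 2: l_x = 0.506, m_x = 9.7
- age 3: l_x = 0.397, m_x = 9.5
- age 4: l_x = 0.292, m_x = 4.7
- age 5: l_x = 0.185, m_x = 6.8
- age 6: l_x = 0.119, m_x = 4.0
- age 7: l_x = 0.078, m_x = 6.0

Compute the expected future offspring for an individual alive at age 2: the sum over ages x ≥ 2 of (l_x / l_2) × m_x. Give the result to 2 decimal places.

l_2 = 0.506. Conditional survival from age 2 to x is l_x / l_2.
  x=2: (0.506/0.506) × 9.7 = 9.7000
  x=3: (0.397/0.506) × 9.5 = 7.4536
  x=4: (0.292/0.506) × 4.7 = 2.7123
  x=5: (0.185/0.506) × 6.8 = 2.4862
  x=6: (0.119/0.506) × 4.0 = 0.9407
  x=7: (0.078/0.506) × 6.0 = 0.9249
Sum = 9.7000 + 7.4536 + 2.7123 + 2.4862 + 0.9407 + 0.9249 = 24.2176

24.22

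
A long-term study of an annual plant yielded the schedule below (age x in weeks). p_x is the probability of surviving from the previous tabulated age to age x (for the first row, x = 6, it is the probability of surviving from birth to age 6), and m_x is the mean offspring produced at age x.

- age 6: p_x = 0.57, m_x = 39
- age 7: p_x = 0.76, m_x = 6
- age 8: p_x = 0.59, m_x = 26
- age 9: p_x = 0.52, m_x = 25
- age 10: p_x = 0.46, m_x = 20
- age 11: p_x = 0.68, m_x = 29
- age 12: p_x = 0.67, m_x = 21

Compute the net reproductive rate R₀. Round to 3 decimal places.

37.810

Survivorship from birth: l_x = p_6·p_7·…·p_x.
  l_6 = 0.57000
  l_7 = 0.43320
  l_8 = 0.25559
  l_9 = 0.13291
  l_10 = 0.06114
  l_11 = 0.04157
  l_12 = 0.02785
R₀ = Σ l_x m_x:
  age 6: 0.57000 × 39 = 22.2300
  age 7: 0.43320 × 6 = 2.5992
  age 8: 0.25559 × 26 = 6.6453
  age 9: 0.13291 × 25 = 3.3228
  age 10: 0.06114 × 20 = 1.2228
  age 11: 0.04157 × 29 = 1.2055
  age 12: 0.02785 × 21 = 0.5848
R₀ = 22.2300 + 2.5992 + 6.6453 + 3.3228 + 1.2228 + 1.2055 + 0.5848 = 37.8105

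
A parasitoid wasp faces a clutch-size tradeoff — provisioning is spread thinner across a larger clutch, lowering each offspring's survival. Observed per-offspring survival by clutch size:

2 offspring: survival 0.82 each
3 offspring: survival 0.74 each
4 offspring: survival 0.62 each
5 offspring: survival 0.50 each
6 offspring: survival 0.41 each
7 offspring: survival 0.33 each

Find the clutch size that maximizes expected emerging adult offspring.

Expected emerging adult offspring = c × s(c):
  c=2: 2 × 0.82 = 1.640
  c=3: 3 × 0.74 = 2.220
  c=4: 4 × 0.62 = 2.480
  c=5: 5 × 0.50 = 2.500
  c=6: 6 × 0.41 = 2.460
  c=7: 7 × 0.33 = 2.310
Maximum at c = 5 (2.500 emerging adult offspring).

5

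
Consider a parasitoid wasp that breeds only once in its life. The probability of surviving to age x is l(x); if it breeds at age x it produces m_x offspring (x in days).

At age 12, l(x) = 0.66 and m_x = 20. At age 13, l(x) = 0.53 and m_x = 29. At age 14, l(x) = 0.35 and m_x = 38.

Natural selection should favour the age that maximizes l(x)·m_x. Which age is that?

Expected offspring if breeding at age x = l(x) × m_x:
  age 12: 0.66 × 20 = 13.200
  age 13: 0.53 × 29 = 15.370
  age 14: 0.35 × 38 = 13.300
Maximum at age 13 (15.370).

13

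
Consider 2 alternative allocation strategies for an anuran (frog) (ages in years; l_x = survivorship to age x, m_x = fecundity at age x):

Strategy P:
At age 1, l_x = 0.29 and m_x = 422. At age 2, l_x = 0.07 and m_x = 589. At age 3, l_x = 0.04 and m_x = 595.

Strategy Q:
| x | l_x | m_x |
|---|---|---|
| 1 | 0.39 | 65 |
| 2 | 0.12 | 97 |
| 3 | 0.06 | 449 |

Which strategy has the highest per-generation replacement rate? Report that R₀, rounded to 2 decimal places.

187.41

Strategy P: R₀ = 0.29×422 + 0.07×589 + 0.04×595 = 187.4100
Strategy Q: R₀ = 0.39×65 + 0.12×97 + 0.06×449 = 63.9300
Highest R₀: strategy P with 187.4100.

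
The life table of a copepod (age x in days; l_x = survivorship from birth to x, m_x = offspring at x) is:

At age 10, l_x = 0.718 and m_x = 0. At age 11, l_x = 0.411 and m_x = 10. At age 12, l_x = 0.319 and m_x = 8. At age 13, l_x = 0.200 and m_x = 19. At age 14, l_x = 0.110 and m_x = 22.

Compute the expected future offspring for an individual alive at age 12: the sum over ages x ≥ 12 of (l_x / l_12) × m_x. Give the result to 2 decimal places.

27.50

l_12 = 0.319. Conditional survival from age 12 to x is l_x / l_12.
  x=12: (0.319/0.319) × 8 = 8.0000
  x=13: (0.200/0.319) × 19 = 11.9122
  x=14: (0.110/0.319) × 22 = 7.5862
Sum = 8.0000 + 11.9122 + 7.5862 = 27.4984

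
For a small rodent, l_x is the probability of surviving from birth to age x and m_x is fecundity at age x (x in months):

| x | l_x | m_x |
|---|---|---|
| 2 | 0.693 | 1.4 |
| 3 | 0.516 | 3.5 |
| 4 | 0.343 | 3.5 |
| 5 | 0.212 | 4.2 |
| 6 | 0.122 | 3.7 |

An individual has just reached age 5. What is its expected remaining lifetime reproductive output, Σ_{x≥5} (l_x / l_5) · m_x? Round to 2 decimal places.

l_5 = 0.212. Conditional survival from age 5 to x is l_x / l_5.
  x=5: (0.212/0.212) × 4.2 = 4.2000
  x=6: (0.122/0.212) × 3.7 = 2.1292
Sum = 4.2000 + 2.1292 = 6.3292

6.33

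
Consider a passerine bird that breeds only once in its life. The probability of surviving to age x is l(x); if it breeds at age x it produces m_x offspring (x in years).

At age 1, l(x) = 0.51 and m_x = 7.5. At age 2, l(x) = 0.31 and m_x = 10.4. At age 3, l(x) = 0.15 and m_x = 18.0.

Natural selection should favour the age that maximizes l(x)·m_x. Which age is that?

1

Expected offspring if breeding at age x = l(x) × m_x:
  age 1: 0.51 × 7.5 = 3.825
  age 2: 0.31 × 10.4 = 3.224
  age 3: 0.15 × 18.0 = 2.700
Maximum at age 1 (3.825).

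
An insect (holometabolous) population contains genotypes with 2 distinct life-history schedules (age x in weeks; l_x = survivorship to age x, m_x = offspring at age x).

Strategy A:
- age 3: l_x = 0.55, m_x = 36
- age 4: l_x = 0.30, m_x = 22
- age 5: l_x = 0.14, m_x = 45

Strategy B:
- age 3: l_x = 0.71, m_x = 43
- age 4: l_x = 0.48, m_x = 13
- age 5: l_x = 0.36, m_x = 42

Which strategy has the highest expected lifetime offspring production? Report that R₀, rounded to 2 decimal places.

51.89

Strategy A: R₀ = 0.55×36 + 0.30×22 + 0.14×45 = 32.7000
Strategy B: R₀ = 0.71×43 + 0.48×13 + 0.36×42 = 51.8900
Highest R₀: strategy B with 51.8900.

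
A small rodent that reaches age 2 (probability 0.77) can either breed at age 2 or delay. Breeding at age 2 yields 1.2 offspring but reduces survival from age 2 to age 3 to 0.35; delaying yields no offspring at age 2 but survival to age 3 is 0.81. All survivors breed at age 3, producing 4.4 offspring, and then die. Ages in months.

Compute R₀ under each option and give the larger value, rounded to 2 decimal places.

breed at age 2: R₀ = 0.77 × (1.2 + 0.35 × 4.4) = 0.77 × 2.7400 = 2.1098
delay to age 3: R₀ = 0.77 × (0.81 × 4.4) = 0.77 × 3.5640 = 2.7443
Higher: delay to age 3 (2.7443).

2.74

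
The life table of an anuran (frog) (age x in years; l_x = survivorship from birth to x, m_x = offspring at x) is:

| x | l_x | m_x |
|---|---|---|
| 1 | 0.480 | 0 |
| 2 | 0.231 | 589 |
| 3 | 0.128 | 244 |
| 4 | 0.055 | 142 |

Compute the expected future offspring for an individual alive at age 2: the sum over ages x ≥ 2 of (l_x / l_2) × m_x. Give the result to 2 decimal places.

758.01

l_2 = 0.231. Conditional survival from age 2 to x is l_x / l_2.
  x=2: (0.231/0.231) × 589 = 589.0000
  x=3: (0.128/0.231) × 244 = 135.2035
  x=4: (0.055/0.231) × 142 = 33.8095
Sum = 589.0000 + 135.2035 + 33.8095 = 758.0130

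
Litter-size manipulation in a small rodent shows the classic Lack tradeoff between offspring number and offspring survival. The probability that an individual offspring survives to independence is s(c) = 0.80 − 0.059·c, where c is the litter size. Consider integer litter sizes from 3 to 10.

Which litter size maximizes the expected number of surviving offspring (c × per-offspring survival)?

7

Expected surviving offspring = c × s(c):
  c=3: 3 × 0.623 = 1.869
  c=4: 4 × 0.564 = 2.256
  c=5: 5 × 0.505 = 2.525
  c=6: 6 × 0.446 = 2.676
  c=7: 7 × 0.387 = 2.709
  c=8: 8 × 0.328 = 2.624
  c=9: 9 × 0.269 = 2.421
  c=10: 10 × 0.210 = 2.100
Maximum at c = 7 (2.709 surviving offspring).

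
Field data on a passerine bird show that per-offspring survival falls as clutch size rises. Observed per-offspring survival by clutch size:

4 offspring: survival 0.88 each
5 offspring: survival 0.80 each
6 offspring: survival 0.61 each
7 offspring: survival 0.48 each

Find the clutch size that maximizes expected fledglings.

Expected fledglings = c × s(c):
  c=4: 4 × 0.88 = 3.520
  c=5: 5 × 0.80 = 4.000
  c=6: 6 × 0.61 = 3.660
  c=7: 7 × 0.48 = 3.360
Maximum at c = 5 (4.000 fledglings).

5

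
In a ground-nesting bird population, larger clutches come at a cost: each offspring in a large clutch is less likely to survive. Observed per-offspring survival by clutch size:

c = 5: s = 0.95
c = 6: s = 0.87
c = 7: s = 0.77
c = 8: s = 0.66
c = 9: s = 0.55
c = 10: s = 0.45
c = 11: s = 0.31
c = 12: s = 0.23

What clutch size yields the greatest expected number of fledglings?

7

Expected fledglings = c × s(c):
  c=5: 5 × 0.95 = 4.750
  c=6: 6 × 0.87 = 5.220
  c=7: 7 × 0.77 = 5.390
  c=8: 8 × 0.66 = 5.280
  c=9: 9 × 0.55 = 4.950
  c=10: 10 × 0.45 = 4.500
  c=11: 11 × 0.31 = 3.410
  c=12: 12 × 0.23 = 2.760
Maximum at c = 7 (5.390 fledglings).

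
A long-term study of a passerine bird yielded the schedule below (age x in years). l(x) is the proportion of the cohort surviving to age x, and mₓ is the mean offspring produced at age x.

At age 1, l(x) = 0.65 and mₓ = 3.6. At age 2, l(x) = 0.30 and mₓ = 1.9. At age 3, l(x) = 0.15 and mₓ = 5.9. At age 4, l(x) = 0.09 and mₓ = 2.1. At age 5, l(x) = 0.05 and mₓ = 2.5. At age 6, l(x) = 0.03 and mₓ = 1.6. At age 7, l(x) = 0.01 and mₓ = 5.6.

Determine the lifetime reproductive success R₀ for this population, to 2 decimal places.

R₀ = Σ l(x) mₓ:
  age 1: 0.65 × 3.6 = 2.3400
  age 2: 0.30 × 1.9 = 0.5700
  age 3: 0.15 × 5.9 = 0.8850
  age 4: 0.09 × 2.1 = 0.1890
  age 5: 0.05 × 2.5 = 0.1250
  age 6: 0.03 × 1.6 = 0.0480
  age 7: 0.01 × 5.6 = 0.0560
R₀ = 2.3400 + 0.5700 + 0.8850 + 0.1890 + 0.1250 + 0.0480 + 0.0560 = 4.2130

4.21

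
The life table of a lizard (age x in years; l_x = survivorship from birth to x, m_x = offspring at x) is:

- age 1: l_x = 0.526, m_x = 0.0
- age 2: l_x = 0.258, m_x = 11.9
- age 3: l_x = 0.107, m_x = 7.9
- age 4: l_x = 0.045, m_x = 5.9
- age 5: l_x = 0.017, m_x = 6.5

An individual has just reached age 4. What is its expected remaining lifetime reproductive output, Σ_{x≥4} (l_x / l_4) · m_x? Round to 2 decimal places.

l_4 = 0.045. Conditional survival from age 4 to x is l_x / l_4.
  x=4: (0.045/0.045) × 5.9 = 5.9000
  x=5: (0.017/0.045) × 6.5 = 2.4556
Sum = 5.9000 + 2.4556 = 8.3556

8.36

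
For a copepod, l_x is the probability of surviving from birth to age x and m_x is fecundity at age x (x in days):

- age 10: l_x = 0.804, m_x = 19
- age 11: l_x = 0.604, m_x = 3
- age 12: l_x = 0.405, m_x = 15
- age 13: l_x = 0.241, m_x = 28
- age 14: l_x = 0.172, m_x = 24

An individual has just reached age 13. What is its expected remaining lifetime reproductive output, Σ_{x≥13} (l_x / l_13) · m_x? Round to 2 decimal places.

l_13 = 0.241. Conditional survival from age 13 to x is l_x / l_13.
  x=13: (0.241/0.241) × 28 = 28.0000
  x=14: (0.172/0.241) × 24 = 17.1286
Sum = 28.0000 + 17.1286 = 45.1286

45.13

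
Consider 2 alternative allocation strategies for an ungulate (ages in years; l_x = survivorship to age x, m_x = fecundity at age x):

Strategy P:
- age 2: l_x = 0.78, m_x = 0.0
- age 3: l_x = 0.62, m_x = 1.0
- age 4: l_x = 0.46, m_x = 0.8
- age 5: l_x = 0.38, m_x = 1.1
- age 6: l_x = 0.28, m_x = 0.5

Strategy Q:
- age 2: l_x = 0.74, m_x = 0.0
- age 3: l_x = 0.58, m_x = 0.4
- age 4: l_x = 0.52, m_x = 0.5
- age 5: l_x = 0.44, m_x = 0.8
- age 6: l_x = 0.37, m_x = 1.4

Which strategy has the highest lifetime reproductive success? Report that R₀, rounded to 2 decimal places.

1.55

Strategy P: R₀ = 0.78×0.0 + 0.62×1.0 + 0.46×0.8 + 0.38×1.1 + 0.28×0.5 = 1.5460
Strategy Q: R₀ = 0.74×0.0 + 0.58×0.4 + 0.52×0.5 + 0.44×0.8 + 0.37×1.4 = 1.3620
Highest R₀: strategy P with 1.5460.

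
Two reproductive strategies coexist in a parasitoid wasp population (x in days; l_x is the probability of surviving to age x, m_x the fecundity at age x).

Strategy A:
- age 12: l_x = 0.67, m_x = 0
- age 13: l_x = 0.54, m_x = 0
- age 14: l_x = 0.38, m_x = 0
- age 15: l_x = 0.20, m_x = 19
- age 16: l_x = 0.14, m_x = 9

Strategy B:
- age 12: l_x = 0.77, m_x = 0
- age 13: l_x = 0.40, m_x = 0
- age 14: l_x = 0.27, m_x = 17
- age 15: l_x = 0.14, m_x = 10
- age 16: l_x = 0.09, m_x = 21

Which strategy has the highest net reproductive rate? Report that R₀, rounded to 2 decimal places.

7.88

Strategy A: R₀ = 0.67×0 + 0.54×0 + 0.38×0 + 0.20×19 + 0.14×9 = 5.0600
Strategy B: R₀ = 0.77×0 + 0.40×0 + 0.27×17 + 0.14×10 + 0.09×21 = 7.8800
Highest R₀: strategy B with 7.8800.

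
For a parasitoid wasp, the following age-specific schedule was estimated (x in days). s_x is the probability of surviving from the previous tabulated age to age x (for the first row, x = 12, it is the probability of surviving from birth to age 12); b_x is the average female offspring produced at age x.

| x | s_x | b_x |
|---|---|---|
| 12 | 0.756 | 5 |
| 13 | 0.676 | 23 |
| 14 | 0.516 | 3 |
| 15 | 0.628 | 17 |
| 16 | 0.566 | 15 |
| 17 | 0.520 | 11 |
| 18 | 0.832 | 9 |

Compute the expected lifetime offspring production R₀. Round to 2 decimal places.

21.45

Survivorship from birth: l_x = s_12·s_13·…·s_x.
  l_12 = 0.75600
  l_13 = 0.51106
  l_14 = 0.26370
  l_15 = 0.16561
  l_16 = 0.09373
  l_17 = 0.04874
  l_18 = 0.04055
R₀ = Σ l_x b_x:
  age 12: 0.75600 × 5 = 3.7800
  age 13: 0.51106 × 23 = 11.7544
  age 14: 0.26370 × 3 = 0.7911
  age 15: 0.16561 × 17 = 2.8154
  age 16: 0.09373 × 15 = 1.4059
  age 17: 0.04874 × 11 = 0.5361
  age 18: 0.04055 × 9 = 0.3649
R₀ = 3.7800 + 11.7544 + 0.7911 + 2.8154 + 1.4059 + 0.5361 + 0.3649 = 21.4479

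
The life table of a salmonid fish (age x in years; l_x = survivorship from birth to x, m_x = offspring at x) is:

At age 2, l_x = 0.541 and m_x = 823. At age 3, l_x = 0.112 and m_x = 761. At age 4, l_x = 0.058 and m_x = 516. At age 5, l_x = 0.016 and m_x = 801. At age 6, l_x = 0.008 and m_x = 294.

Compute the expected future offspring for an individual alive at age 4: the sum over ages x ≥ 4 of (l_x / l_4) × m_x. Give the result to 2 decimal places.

l_4 = 0.058. Conditional survival from age 4 to x is l_x / l_4.
  x=4: (0.058/0.058) × 516 = 516.0000
  x=5: (0.016/0.058) × 801 = 220.9655
  x=6: (0.008/0.058) × 294 = 40.5517
Sum = 516.0000 + 220.9655 + 40.5517 = 777.5172

777.52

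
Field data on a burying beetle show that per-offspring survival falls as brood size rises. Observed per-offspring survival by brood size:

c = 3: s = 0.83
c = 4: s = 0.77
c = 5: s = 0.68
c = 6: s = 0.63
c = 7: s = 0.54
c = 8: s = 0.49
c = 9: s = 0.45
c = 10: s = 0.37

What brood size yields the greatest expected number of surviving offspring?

Expected surviving offspring = c × s(c):
  c=3: 3 × 0.83 = 2.490
  c=4: 4 × 0.77 = 3.080
  c=5: 5 × 0.68 = 3.400
  c=6: 6 × 0.63 = 3.780
  c=7: 7 × 0.54 = 3.780
  c=8: 8 × 0.49 = 3.920
  c=9: 9 × 0.45 = 4.050
  c=10: 10 × 0.37 = 3.700
Maximum at c = 9 (4.050 surviving offspring).

9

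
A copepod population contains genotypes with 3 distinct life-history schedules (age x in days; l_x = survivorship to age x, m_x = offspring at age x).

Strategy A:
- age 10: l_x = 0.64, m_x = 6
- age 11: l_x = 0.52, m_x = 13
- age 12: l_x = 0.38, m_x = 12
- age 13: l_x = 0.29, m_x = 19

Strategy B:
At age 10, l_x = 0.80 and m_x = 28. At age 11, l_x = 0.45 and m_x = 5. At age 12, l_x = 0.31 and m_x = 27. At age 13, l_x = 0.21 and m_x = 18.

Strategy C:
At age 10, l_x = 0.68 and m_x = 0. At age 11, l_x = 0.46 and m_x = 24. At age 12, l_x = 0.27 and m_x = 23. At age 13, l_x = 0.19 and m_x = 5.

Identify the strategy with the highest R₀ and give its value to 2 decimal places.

Strategy A: R₀ = 0.64×6 + 0.52×13 + 0.38×12 + 0.29×19 = 20.6700
Strategy B: R₀ = 0.80×28 + 0.45×5 + 0.31×27 + 0.21×18 = 36.8000
Strategy C: R₀ = 0.68×0 + 0.46×24 + 0.27×23 + 0.19×5 = 18.2000
Highest R₀: strategy B with 36.8000.

36.80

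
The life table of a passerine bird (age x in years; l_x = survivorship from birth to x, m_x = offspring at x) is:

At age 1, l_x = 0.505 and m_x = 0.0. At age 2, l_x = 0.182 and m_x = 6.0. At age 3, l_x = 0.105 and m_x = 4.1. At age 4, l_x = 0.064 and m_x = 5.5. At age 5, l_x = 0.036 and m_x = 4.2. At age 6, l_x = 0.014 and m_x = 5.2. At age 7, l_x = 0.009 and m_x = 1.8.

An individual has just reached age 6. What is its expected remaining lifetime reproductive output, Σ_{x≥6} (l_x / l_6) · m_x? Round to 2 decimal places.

l_6 = 0.014. Conditional survival from age 6 to x is l_x / l_6.
  x=6: (0.014/0.014) × 5.2 = 5.2000
  x=7: (0.009/0.014) × 1.8 = 1.1571
Sum = 5.2000 + 1.1571 = 6.3571

6.36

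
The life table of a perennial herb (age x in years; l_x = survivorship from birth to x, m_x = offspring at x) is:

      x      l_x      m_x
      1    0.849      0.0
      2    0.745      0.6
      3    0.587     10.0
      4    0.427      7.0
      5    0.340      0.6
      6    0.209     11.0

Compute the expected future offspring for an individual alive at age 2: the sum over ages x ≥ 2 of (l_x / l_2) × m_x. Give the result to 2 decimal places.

15.85

l_2 = 0.745. Conditional survival from age 2 to x is l_x / l_2.
  x=2: (0.745/0.745) × 0.6 = 0.6000
  x=3: (0.587/0.745) × 10.0 = 7.8792
  x=4: (0.427/0.745) × 7.0 = 4.0121
  x=5: (0.340/0.745) × 0.6 = 0.2738
  x=6: (0.209/0.745) × 11.0 = 3.0859
Sum = 0.6000 + 7.8792 + 4.0121 + 0.2738 + 3.0859 = 15.8510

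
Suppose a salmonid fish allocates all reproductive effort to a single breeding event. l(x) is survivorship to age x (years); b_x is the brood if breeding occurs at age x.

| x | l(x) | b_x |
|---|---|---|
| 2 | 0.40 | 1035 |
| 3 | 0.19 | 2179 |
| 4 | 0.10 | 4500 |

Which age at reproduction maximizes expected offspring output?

Expected offspring if breeding at age x = l(x) × b_x:
  age 2: 0.40 × 1035 = 414.000
  age 3: 0.19 × 2179 = 414.010
  age 4: 0.10 × 4500 = 450.000
Maximum at age 4 (450.000).

4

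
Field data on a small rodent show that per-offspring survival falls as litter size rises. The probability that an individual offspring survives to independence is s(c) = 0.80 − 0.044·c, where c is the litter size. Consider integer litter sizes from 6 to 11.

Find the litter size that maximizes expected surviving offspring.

9

Expected surviving offspring = c × s(c):
  c=6: 6 × 0.536 = 3.216
  c=7: 7 × 0.492 = 3.444
  c=8: 8 × 0.448 = 3.584
  c=9: 9 × 0.404 = 3.636
  c=10: 10 × 0.360 = 3.600
  c=11: 11 × 0.316 = 3.476
Maximum at c = 9 (3.636 surviving offspring).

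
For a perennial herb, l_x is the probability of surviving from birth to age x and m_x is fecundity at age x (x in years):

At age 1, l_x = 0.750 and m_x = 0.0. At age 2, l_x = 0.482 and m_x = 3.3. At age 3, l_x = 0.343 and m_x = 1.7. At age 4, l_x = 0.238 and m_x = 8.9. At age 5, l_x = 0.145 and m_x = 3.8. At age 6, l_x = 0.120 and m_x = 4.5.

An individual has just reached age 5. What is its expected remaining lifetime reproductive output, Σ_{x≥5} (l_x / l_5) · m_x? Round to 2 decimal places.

7.52

l_5 = 0.145. Conditional survival from age 5 to x is l_x / l_5.
  x=5: (0.145/0.145) × 3.8 = 3.8000
  x=6: (0.120/0.145) × 4.5 = 3.7241
Sum = 3.8000 + 3.7241 = 7.5241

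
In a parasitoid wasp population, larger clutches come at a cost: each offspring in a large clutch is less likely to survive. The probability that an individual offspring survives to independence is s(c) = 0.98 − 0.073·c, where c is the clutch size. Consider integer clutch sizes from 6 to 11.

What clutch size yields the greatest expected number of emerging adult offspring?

Expected emerging adult offspring = c × s(c):
  c=6: 6 × 0.542 = 3.252
  c=7: 7 × 0.469 = 3.283
  c=8: 8 × 0.396 = 3.168
  c=9: 9 × 0.323 = 2.907
  c=10: 10 × 0.250 = 2.500
  c=11: 11 × 0.177 = 1.947
Maximum at c = 7 (3.283 emerging adult offspring).

7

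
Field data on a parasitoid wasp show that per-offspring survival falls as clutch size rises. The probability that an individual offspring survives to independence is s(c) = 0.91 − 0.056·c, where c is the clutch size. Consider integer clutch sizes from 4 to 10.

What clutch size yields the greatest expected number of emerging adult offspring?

Expected emerging adult offspring = c × s(c):
  c=4: 4 × 0.686 = 2.744
  c=5: 5 × 0.630 = 3.150
  c=6: 6 × 0.574 = 3.444
  c=7: 7 × 0.518 = 3.626
  c=8: 8 × 0.462 = 3.696
  c=9: 9 × 0.406 = 3.654
  c=10: 10 × 0.350 = 3.500
Maximum at c = 8 (3.696 emerging adult offspring).

8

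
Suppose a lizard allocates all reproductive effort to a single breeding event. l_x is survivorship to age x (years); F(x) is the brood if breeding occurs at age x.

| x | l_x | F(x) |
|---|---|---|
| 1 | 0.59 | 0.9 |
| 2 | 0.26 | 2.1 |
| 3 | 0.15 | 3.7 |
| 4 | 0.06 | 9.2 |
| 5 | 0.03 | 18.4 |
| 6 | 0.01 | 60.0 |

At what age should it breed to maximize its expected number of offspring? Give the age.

6

Expected offspring if breeding at age x = l_x × F(x):
  age 1: 0.59 × 0.9 = 0.531
  age 2: 0.26 × 2.1 = 0.546
  age 3: 0.15 × 3.7 = 0.555
  age 4: 0.06 × 9.2 = 0.552
  age 5: 0.03 × 18.4 = 0.552
  age 6: 0.01 × 60.0 = 0.600
Maximum at age 6 (0.600).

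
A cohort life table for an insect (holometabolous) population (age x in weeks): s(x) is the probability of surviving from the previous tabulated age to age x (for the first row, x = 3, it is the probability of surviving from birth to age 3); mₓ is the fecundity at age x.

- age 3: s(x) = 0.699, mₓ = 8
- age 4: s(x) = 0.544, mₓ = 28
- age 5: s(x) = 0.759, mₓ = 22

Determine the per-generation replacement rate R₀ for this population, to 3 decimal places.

Survivorship from birth: l_x = s_3·s_4·…·s_x.
  l_3 = 0.69900
  l_4 = 0.38026
  l_5 = 0.28861
R₀ = Σ l_x mₓ:
  age 3: 0.69900 × 8 = 5.5920
  age 4: 0.38026 × 28 = 10.6473
  age 5: 0.28861 × 22 = 6.3494
R₀ = 5.5920 + 10.6473 + 6.3494 = 22.5887

22.589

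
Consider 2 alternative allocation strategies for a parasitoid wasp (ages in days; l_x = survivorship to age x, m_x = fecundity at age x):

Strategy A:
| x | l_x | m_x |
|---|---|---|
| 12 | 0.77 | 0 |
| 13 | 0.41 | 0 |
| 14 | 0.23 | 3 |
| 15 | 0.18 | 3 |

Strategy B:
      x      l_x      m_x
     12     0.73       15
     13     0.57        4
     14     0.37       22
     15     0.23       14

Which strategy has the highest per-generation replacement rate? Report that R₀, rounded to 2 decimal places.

24.59

Strategy A: R₀ = 0.77×0 + 0.41×0 + 0.23×3 + 0.18×3 = 1.2300
Strategy B: R₀ = 0.73×15 + 0.57×4 + 0.37×22 + 0.23×14 = 24.5900
Highest R₀: strategy B with 24.5900.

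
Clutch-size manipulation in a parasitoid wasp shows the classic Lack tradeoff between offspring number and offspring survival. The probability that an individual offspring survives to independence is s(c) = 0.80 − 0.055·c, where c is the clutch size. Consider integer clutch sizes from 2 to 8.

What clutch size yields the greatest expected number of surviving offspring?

7

Expected surviving offspring = c × s(c):
  c=2: 2 × 0.690 = 1.380
  c=3: 3 × 0.635 = 1.905
  c=4: 4 × 0.580 = 2.320
  c=5: 5 × 0.525 = 2.625
  c=6: 6 × 0.470 = 2.820
  c=7: 7 × 0.415 = 2.905
  c=8: 8 × 0.360 = 2.880
Maximum at c = 7 (2.905 surviving offspring).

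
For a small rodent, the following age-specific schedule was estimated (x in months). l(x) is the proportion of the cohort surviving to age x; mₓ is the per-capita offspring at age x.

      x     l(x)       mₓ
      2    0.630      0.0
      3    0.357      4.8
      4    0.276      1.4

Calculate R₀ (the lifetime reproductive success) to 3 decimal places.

2.100

R₀ = Σ l(x) mₓ:
  age 2: 0.630 × 0.0 = 0.0000
  age 3: 0.357 × 4.8 = 1.7136
  age 4: 0.276 × 1.4 = 0.3864
R₀ = 0.0000 + 1.7136 + 0.3864 = 2.1000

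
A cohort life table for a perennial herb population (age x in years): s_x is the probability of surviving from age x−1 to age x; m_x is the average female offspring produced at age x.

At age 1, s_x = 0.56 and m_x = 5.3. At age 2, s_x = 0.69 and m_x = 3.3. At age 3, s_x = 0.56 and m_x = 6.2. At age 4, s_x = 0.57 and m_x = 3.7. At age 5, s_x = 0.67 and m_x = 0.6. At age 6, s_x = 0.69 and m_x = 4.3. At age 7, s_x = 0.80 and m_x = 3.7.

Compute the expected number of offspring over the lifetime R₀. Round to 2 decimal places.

Survivorship from birth: l_x = s_1·s_2·…·s_x.
  l_1 = 0.56000
  l_2 = 0.38640
  l_3 = 0.21638
  l_4 = 0.12334
  l_5 = 0.08264
  l_6 = 0.05702
  l_7 = 0.04562
R₀ = Σ l_x m_x:
  age 1: 0.56000 × 5.3 = 2.9680
  age 2: 0.38640 × 3.3 = 1.2751
  age 3: 0.21638 × 6.2 = 1.3416
  age 4: 0.12334 × 3.7 = 0.4564
  age 5: 0.08264 × 0.6 = 0.0496
  age 6: 0.05702 × 4.3 = 0.2452
  age 7: 0.04562 × 3.7 = 0.1688
R₀ = 2.9680 + 1.2751 + 1.3416 + 0.4564 + 0.0496 + 0.2452 + 0.1688 = 6.5046

6.50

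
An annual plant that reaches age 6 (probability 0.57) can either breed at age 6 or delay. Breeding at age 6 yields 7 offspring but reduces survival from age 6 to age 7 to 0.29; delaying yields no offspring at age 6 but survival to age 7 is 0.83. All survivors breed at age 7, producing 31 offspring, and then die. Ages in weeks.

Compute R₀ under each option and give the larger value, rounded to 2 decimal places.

14.67

breed at age 6: R₀ = 0.57 × (7 + 0.29 × 31) = 0.57 × 15.9900 = 9.1143
delay to age 7: R₀ = 0.57 × (0.83 × 31) = 0.57 × 25.7300 = 14.6661
Higher: delay to age 7 (14.6661).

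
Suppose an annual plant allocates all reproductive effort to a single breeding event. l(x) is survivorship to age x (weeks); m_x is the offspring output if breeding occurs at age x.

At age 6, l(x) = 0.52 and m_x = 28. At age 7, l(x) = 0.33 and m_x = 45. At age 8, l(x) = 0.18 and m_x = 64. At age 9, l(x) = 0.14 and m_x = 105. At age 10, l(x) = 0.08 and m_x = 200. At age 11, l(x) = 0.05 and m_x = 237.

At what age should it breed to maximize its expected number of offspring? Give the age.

10

Expected offspring if breeding at age x = l(x) × m_x:
  age 6: 0.52 × 28 = 14.560
  age 7: 0.33 × 45 = 14.850
  age 8: 0.18 × 64 = 11.520
  age 9: 0.14 × 105 = 14.700
  age 10: 0.08 × 200 = 16.000
  age 11: 0.05 × 237 = 11.850
Maximum at age 10 (16.000).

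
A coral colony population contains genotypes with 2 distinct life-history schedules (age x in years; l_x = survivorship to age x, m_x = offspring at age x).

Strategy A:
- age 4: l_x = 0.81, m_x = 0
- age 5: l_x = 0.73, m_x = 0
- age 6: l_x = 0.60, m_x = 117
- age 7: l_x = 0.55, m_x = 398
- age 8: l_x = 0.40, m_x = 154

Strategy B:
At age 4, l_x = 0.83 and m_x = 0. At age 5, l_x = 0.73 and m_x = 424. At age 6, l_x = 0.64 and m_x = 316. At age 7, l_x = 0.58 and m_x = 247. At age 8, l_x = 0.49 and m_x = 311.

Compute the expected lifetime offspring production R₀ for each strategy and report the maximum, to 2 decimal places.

807.41

Strategy A: R₀ = 0.81×0 + 0.73×0 + 0.60×117 + 0.55×398 + 0.40×154 = 350.7000
Strategy B: R₀ = 0.83×0 + 0.73×424 + 0.64×316 + 0.58×247 + 0.49×311 = 807.4100
Highest R₀: strategy B with 807.4100.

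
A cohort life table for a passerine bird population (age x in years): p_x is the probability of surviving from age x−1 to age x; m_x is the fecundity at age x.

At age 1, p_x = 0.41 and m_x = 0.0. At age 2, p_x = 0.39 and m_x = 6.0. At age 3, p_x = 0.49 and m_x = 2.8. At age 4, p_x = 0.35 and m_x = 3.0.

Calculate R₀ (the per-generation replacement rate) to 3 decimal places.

1.261

Survivorship from birth: l_x = p_1·p_2·…·p_x.
  l_1 = 0.41000
  l_2 = 0.15990
  l_3 = 0.07835
  l_4 = 0.02742
R₀ = Σ l_x m_x:
  age 1: 0.41000 × 0.0 = 0.0000
  age 2: 0.15990 × 6.0 = 0.9594
  age 3: 0.07835 × 2.8 = 0.2194
  age 4: 0.02742 × 3.0 = 0.0823
R₀ = 0.0000 + 0.9594 + 0.2194 + 0.0823 = 1.2610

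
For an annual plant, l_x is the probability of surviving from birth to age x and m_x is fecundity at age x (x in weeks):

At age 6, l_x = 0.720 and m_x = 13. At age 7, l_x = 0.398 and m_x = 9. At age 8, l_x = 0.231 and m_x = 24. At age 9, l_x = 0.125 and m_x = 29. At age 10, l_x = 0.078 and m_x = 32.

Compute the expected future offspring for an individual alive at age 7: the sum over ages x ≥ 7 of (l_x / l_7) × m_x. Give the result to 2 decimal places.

38.31

l_7 = 0.398. Conditional survival from age 7 to x is l_x / l_7.
  x=7: (0.398/0.398) × 9 = 9.0000
  x=8: (0.231/0.398) × 24 = 13.9296
  x=9: (0.125/0.398) × 29 = 9.1080
  x=10: (0.078/0.398) × 32 = 6.2714
Sum = 9.0000 + 13.9296 + 9.1080 + 6.2714 = 38.3090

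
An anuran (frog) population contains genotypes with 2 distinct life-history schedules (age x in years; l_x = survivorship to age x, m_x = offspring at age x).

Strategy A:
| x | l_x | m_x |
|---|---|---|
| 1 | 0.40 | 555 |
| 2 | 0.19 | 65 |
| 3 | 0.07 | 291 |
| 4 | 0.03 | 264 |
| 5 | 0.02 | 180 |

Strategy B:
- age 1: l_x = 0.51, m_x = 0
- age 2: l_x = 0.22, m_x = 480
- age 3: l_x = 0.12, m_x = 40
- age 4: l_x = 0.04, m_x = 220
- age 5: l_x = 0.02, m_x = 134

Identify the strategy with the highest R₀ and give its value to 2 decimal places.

Strategy A: R₀ = 0.40×555 + 0.19×65 + 0.07×291 + 0.03×264 + 0.02×180 = 266.2400
Strategy B: R₀ = 0.51×0 + 0.22×480 + 0.12×40 + 0.04×220 + 0.02×134 = 121.8800
Highest R₀: strategy A with 266.2400.

266.24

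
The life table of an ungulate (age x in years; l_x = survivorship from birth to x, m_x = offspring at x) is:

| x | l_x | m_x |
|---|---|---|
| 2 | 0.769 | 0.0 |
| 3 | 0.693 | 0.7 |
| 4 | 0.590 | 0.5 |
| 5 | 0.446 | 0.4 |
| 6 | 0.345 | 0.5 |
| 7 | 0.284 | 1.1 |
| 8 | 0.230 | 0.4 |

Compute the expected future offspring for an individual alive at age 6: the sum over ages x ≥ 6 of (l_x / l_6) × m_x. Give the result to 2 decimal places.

l_6 = 0.345. Conditional survival from age 6 to x is l_x / l_6.
  x=6: (0.345/0.345) × 0.5 = 0.5000
  x=7: (0.284/0.345) × 1.1 = 0.9055
  x=8: (0.230/0.345) × 0.4 = 0.2667
Sum = 0.5000 + 0.9055 + 0.2667 = 1.6722

1.67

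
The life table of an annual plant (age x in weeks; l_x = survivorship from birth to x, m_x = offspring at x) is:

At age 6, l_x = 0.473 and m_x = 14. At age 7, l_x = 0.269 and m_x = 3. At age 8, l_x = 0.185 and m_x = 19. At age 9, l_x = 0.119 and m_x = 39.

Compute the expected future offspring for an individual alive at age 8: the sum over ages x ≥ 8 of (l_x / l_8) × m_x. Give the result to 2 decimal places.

44.09

l_8 = 0.185. Conditional survival from age 8 to x is l_x / l_8.
  x=8: (0.185/0.185) × 19 = 19.0000
  x=9: (0.119/0.185) × 39 = 25.0865
Sum = 19.0000 + 25.0865 = 44.0865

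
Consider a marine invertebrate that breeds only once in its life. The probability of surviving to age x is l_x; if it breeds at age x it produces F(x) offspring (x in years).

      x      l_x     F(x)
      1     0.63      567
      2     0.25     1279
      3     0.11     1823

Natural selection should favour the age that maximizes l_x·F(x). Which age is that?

Expected offspring if breeding at age x = l_x × F(x):
  age 1: 0.63 × 567 = 357.210
  age 2: 0.25 × 1279 = 319.750
  age 3: 0.11 × 1823 = 200.530
Maximum at age 1 (357.210).

1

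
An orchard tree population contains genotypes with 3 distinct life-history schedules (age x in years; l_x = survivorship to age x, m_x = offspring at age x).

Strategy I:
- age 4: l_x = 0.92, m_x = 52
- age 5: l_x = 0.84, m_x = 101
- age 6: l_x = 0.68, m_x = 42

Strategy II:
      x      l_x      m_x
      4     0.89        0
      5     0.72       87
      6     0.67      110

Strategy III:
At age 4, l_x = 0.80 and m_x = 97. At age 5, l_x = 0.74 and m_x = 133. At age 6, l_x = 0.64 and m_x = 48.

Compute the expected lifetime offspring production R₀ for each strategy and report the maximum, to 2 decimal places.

206.74

Strategy I: R₀ = 0.92×52 + 0.84×101 + 0.68×42 = 161.2400
Strategy II: R₀ = 0.89×0 + 0.72×87 + 0.67×110 = 136.3400
Strategy III: R₀ = 0.80×97 + 0.74×133 + 0.64×48 = 206.7400
Highest R₀: strategy III with 206.7400.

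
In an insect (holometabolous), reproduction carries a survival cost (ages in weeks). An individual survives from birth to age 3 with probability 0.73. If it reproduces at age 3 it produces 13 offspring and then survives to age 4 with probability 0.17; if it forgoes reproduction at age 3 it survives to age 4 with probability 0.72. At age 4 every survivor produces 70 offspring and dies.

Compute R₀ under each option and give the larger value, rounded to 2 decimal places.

breed at age 3: R₀ = 0.73 × (13 + 0.17 × 70) = 0.73 × 24.9000 = 18.1770
delay to age 4: R₀ = 0.73 × (0.72 × 70) = 0.73 × 50.4000 = 36.7920
Higher: delay to age 4 (36.7920).

36.79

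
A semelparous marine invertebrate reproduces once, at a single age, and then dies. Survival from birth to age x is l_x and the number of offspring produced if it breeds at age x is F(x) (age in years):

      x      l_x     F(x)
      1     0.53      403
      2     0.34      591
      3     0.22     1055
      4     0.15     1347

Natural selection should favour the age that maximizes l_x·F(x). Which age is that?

3

Expected offspring if breeding at age x = l_x × F(x):
  age 1: 0.53 × 403 = 213.590
  age 2: 0.34 × 591 = 200.940
  age 3: 0.22 × 1055 = 232.100
  age 4: 0.15 × 1347 = 202.050
Maximum at age 3 (232.100).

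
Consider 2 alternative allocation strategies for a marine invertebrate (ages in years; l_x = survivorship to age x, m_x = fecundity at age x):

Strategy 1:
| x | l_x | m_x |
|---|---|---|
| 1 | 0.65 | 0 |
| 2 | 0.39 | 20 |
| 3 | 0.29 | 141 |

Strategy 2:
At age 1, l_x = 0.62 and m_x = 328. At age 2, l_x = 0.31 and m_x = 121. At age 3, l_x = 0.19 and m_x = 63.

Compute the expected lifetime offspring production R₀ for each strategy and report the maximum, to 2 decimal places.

252.84

Strategy 1: R₀ = 0.65×0 + 0.39×20 + 0.29×141 = 48.6900
Strategy 2: R₀ = 0.62×328 + 0.31×121 + 0.19×63 = 252.8400
Highest R₀: strategy 2 with 252.8400.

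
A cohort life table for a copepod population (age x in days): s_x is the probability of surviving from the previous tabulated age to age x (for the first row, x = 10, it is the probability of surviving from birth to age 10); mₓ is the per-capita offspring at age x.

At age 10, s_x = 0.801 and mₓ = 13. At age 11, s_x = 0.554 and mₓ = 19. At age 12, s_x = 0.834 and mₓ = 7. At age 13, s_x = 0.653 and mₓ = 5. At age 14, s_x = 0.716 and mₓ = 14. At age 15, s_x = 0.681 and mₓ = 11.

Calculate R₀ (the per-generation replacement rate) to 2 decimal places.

26.36

Survivorship from birth: l_x = s_10·s_11·…·s_x.
  l_10 = 0.80100
  l_11 = 0.44375
  l_12 = 0.37009
  l_13 = 0.24167
  l_14 = 0.17304
  l_15 = 0.11784
R₀ = Σ l_x mₓ:
  age 10: 0.80100 × 13 = 10.4130
  age 11: 0.44375 × 19 = 8.4313
  age 12: 0.37009 × 7 = 2.5906
  age 13: 0.24167 × 5 = 1.2084
  age 14: 0.17304 × 14 = 2.4226
  age 15: 0.11784 × 11 = 1.2962
R₀ = 10.4130 + 8.4313 + 2.5906 + 1.2084 + 2.4226 + 1.2962 = 26.3620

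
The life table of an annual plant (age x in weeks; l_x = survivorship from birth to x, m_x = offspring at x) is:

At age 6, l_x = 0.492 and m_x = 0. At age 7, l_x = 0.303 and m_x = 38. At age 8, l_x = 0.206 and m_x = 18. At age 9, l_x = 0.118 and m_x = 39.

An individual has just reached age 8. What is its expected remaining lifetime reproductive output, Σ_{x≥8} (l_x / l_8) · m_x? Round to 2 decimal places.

l_8 = 0.206. Conditional survival from age 8 to x is l_x / l_8.
  x=8: (0.206/0.206) × 18 = 18.0000
  x=9: (0.118/0.206) × 39 = 22.3398
Sum = 18.0000 + 22.3398 = 40.3398

40.34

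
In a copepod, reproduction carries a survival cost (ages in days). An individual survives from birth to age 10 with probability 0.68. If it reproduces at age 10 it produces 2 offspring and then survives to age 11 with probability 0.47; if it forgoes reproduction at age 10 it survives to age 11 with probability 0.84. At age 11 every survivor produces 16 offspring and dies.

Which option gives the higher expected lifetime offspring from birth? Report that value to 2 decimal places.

9.14

breed at age 10: R₀ = 0.68 × (2 + 0.47 × 16) = 0.68 × 9.5200 = 6.4736
delay to age 11: R₀ = 0.68 × (0.84 × 16) = 0.68 × 13.4400 = 9.1392
Higher: delay to age 11 (9.1392).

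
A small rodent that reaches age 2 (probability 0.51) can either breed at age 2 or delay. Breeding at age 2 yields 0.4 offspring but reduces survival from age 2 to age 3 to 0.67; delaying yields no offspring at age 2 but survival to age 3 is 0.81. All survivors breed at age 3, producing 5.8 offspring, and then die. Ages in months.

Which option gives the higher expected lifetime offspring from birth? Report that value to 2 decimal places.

breed at age 2: R₀ = 0.51 × (0.4 + 0.67 × 5.8) = 0.51 × 4.2860 = 2.1859
delay to age 3: R₀ = 0.51 × (0.81 × 5.8) = 0.51 × 4.6980 = 2.3960
Higher: delay to age 3 (2.3960).

2.40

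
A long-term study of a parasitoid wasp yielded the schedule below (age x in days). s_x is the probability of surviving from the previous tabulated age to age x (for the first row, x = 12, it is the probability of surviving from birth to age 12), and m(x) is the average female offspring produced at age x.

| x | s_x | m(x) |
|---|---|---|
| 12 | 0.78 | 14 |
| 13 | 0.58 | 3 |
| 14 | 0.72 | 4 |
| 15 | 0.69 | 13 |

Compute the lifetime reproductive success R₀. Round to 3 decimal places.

16.502

Survivorship from birth: l_x = s_12·s_13·…·s_x.
  l_12 = 0.78000
  l_13 = 0.45240
  l_14 = 0.32573
  l_15 = 0.22475
R₀ = Σ l_x m(x):
  age 12: 0.78000 × 14 = 10.9200
  age 13: 0.45240 × 3 = 1.3572
  age 14: 0.32573 × 4 = 1.3029
  age 15: 0.22475 × 13 = 2.9218
R₀ = 10.9200 + 1.3572 + 1.3029 + 2.9218 = 16.5019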